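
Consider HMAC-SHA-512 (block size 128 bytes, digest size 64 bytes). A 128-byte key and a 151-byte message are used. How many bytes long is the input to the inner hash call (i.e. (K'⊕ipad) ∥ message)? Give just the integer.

279

Key is 128 ≤ 128 bytes, zero-padded: |K'| = 128.
Inner input = (K'⊕ipad) ∥ m → 128 + 151 = 279 bytes.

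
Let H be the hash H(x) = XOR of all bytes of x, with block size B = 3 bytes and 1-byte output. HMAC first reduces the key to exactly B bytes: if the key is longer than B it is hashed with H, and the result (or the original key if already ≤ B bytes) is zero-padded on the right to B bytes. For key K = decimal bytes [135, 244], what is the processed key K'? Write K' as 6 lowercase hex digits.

87f400

Key decimal bytes [135, 244] = 87 f4 is 2 bytes ≤ B = 3; zero-pad to 3 bytes: K' = 87 f4 00.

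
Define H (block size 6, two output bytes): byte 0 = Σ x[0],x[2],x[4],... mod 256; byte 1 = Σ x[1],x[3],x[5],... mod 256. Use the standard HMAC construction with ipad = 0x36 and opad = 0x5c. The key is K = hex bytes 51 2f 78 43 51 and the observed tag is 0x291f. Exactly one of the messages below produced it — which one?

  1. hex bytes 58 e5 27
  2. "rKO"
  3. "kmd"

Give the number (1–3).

3

Key hex bytes 51 2f 78 43 51 is 5 bytes ≤ B = 6; zero-pad to 6 bytes: K' = 51 2f 78 43 51 00.
K' ⊕ ipad = 67 19 4e 75 67 36; K' ⊕ opad = 0d 73 24 1f 0d 5c.
m1: inner = H(67 19 4e 75 67 36 58 e5 27) = 9b a9; tag = H(0d 73 24 1f 0d 5c 9b a9) = d997
m2: inner = H(67 19 4e 75 67 36 72 4b 4f) = dd 0f; tag = H(0d 73 24 1f 0d 5c dd 0f) = 1bfd
m3: inner = H(67 19 4e 75 67 36 6b 6d 64) = eb 31; tag = H(0d 73 24 1f 0d 5c eb 31) = 291f ← matches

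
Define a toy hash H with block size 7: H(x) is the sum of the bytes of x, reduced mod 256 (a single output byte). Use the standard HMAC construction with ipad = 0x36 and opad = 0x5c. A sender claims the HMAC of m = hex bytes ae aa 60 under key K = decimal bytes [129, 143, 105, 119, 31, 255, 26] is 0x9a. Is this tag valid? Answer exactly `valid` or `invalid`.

invalid

Key decimal bytes [129, 143, 105, 119, 31, 255, 26] = 81 8f 69 77 1f ff 1a is exactly B = 7 bytes: K' = 81 8f 69 77 1f ff 1a.
K' ⊕ ipad = b7 b9 5f 41 29 c9 2c; K' ⊕ opad = dd d3 35 2b 43 a3 46.
Inner hash: sum = 183+185+95+65+41+201+44+174+170+96 = 1254; mod 256 = 230 → e6.
Outer hash (recomputed tag): sum = 221+211+53+43+67+163+70+230 = 1058; mod 256 = 34 → 22.
Recomputed tag = 22; claimed = 9a → mismatch.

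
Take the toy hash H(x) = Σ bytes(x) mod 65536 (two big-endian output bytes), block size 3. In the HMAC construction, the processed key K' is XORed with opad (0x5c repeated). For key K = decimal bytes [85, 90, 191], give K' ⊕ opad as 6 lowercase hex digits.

0906e3

Key decimal bytes [85, 90, 191] = 55 5a bf is exactly B = 3 bytes: K' = 55 5a bf.
XOR each byte with 0x5c: 55⊕5c=09, 5a⊕5c=06, bf⊕5c=e3.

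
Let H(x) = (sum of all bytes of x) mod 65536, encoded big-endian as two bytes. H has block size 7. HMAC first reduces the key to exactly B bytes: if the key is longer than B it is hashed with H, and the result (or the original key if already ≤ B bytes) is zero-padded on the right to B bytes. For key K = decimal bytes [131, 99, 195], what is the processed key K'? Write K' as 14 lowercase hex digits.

8363c300000000

Key decimal bytes [131, 99, 195] = 83 63 c3 is 3 bytes ≤ B = 7; zero-pad to 7 bytes: K' = 83 63 c3 00 00 00 00.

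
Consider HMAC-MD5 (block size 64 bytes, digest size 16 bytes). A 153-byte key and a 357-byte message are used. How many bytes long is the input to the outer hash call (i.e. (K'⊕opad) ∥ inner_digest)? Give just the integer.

Key is 153 > 64 bytes, so it is hashed to 16 bytes then zero-padded to 64: |K'| = 64.
Outer input = (K'⊕opad) ∥ H(inner) → 64 + 16 = 80 bytes.

80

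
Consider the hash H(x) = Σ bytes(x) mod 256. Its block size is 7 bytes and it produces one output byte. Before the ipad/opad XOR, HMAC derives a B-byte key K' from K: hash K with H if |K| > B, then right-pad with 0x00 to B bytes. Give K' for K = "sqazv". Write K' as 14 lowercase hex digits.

7371617a760000

Key "sqazv" = 73 71 61 7a 76 is 5 bytes ≤ B = 7; zero-pad to 7 bytes: K' = 73 71 61 7a 76 00 00.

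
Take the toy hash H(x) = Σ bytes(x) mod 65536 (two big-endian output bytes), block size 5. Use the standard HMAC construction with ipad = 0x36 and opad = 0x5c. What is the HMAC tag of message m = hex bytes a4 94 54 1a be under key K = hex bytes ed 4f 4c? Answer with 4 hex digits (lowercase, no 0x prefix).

022e

Key hex bytes ed 4f 4c is 3 bytes ≤ B = 5; zero-pad to 5 bytes: K' = ed 4f 4c 00 00.
K' ⊕ ipad = db 79 7a 36 36.  K' ⊕ opad = b1 13 10 5c 5c.
Inner input = (K'⊕ipad) ∥ m = db 79 7a 36 36 ∥ a4 94 54 1a be.
Inner hash: sum = 219+121+122+54+54+164+148+84+26+190 = 1182 → 04 9e.
Outer input = (K'⊕opad) ∥ inner = b1 13 10 5c 5c ∥ 04 9e.
Outer hash (tag): sum = 177+19+16+92+92+4+158 = 558 → 02 2e.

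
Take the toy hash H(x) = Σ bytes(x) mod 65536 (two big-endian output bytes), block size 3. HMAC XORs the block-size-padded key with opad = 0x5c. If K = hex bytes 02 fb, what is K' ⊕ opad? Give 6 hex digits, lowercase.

5ea75c

Key hex bytes 02 fb is 2 bytes ≤ B = 3; zero-pad to 3 bytes: K' = 02 fb 00.
XOR each byte with 0x5c: 02⊕5c=5e, fb⊕5c=a7, 00⊕5c=5c.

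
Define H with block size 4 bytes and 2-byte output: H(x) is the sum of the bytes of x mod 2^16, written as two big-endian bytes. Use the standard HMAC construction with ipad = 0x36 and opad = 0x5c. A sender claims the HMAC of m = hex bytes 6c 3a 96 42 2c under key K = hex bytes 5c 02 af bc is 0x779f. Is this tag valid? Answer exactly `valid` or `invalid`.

Key hex bytes 5c 02 af bc is exactly B = 4 bytes: K' = 5c 02 af bc.
K' ⊕ ipad = 6a 34 99 8a; K' ⊕ opad = 00 5e f3 e0.
Inner hash: sum = 106+52+153+138+108+58+150+66+44 = 875 → 03 6b.
Outer hash (recomputed tag): sum = 0+94+243+224+3+107 = 671 → 02 9f.
Recomputed tag = 029f; claimed = 779f → mismatch.

invalid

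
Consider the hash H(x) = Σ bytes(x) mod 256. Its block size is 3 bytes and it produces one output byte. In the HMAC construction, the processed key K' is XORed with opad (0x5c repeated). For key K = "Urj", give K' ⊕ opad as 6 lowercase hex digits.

092e36

Key "Urj" = 55 72 6a is exactly B = 3 bytes: K' = 55 72 6a.
XOR each byte with 0x5c: 55⊕5c=09, 72⊕5c=2e, 6a⊕5c=36.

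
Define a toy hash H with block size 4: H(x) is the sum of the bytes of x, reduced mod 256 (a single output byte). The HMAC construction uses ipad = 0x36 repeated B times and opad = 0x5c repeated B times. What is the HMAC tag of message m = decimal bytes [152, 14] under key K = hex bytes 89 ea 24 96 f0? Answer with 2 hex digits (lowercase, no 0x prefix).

c8

Key hex bytes 89 ea 24 96 f0 is 5 bytes > B = 4, so hash it first: H(key) = 1d, then zero-pad to 4 bytes: K' = 1d 00 00 00.
K' ⊕ ipad = 2b 36 36 36.  K' ⊕ opad = 41 5c 5c 5c.
Inner input = (K'⊕ipad) ∥ m = 2b 36 36 36 ∥ 98 0e.
Inner hash: sum = 43+54+54+54+152+14 = 371; mod 256 = 115 → 73.
Outer input = (K'⊕opad) ∥ inner = 41 5c 5c 5c ∥ 73.
Outer hash (tag): sum = 65+92+92+92+115 = 456; mod 256 = 200 → c8.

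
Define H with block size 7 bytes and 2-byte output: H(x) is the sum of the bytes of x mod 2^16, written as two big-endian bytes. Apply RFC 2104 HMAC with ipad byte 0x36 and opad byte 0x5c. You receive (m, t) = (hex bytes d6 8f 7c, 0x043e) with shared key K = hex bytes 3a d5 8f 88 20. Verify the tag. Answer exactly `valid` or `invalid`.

invalid

Key hex bytes 3a d5 8f 88 20 is 5 bytes ≤ B = 7; zero-pad to 7 bytes: K' = 3a d5 8f 88 20 00 00.
K' ⊕ ipad = 0c e3 b9 be 16 36 36; K' ⊕ opad = 66 89 d3 d4 7c 5c 5c.
Inner hash: sum = 12+227+185+190+22+54+54+214+143+124 = 1225 → 04 c9.
Outer hash (recomputed tag): sum = 102+137+211+212+124+92+92+4+201 = 1175 → 04 97.
Recomputed tag = 0497; claimed = 043e → mismatch.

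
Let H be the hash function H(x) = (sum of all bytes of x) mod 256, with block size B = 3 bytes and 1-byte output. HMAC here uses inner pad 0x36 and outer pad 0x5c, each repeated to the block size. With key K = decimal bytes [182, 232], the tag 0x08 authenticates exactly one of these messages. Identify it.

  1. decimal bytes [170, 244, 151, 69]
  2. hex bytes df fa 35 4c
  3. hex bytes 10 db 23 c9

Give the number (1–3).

1

Key decimal bytes [182, 232] = b6 e8 is 2 bytes ≤ B = 3; zero-pad to 3 bytes: K' = b6 e8 00.
K' ⊕ ipad = 80 de 36; K' ⊕ opad = ea b4 5c.
m1: inner = H(80 de 36 aa f4 97 45) = 0e; tag = H(ea b4 5c 0e) = 08 ← matches
m2: inner = H(80 de 36 df fa 35 4c) = ee; tag = H(ea b4 5c ee) = e8
m3: inner = H(80 de 36 10 db 23 c9) = 6b; tag = H(ea b4 5c 6b) = 65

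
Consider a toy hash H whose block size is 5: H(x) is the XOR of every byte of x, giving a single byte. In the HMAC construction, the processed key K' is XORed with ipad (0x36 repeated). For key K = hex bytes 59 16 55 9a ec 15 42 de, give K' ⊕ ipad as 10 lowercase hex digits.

Key hex bytes 59 16 55 9a ec 15 42 de is 8 bytes > B = 5, so hash it first: H(key) = e5, then zero-pad to 5 bytes: K' = e5 00 00 00 00.
XOR each byte with 0x36: e5⊕36=d3, 00⊕36=36, 00⊕36=36, 00⊕36=36, 00⊕36=36.

d336363636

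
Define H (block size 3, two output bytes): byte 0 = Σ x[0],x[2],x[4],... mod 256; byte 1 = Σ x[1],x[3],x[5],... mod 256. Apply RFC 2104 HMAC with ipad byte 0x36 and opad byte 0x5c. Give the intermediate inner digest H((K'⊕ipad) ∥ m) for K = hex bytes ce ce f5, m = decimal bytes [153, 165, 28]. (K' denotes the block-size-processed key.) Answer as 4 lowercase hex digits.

60ad

Key hex bytes ce ce f5 is exactly B = 3 bytes: K' = ce ce f5.
K' ⊕ ipad = f8 f8 c3.
Inner input = f8 f8 c3 ∥ 99 a5 1c.
Inner hash: even-index sum = 608 mod 256 = 96; odd-index sum = 429 mod 256 = 173 → 60 ad.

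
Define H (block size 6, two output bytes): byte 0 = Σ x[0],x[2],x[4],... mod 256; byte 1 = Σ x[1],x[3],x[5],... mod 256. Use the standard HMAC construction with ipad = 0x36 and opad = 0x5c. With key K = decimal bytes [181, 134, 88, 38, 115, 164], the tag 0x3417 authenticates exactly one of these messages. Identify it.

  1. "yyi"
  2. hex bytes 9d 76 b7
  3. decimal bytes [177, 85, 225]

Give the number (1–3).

1

Key decimal bytes [181, 134, 88, 38, 115, 164] = b5 86 58 26 73 a4 is exactly B = 6 bytes: K' = b5 86 58 26 73 a4.
K' ⊕ ipad = 83 b0 6e 10 45 92; K' ⊕ opad = e9 da 04 7a 2f f8.
m1: inner = H(83 b0 6e 10 45 92 79 79 69) = 18 cb; tag = H(e9 da 04 7a 2f f8 18 cb) = 3417 ← matches
m2: inner = H(83 b0 6e 10 45 92 9d 76 b7) = 8a c8; tag = H(e9 da 04 7a 2f f8 8a c8) = a614
m3: inner = H(83 b0 6e 10 45 92 b1 55 e1) = c8 a7; tag = H(e9 da 04 7a 2f f8 c8 a7) = e4f3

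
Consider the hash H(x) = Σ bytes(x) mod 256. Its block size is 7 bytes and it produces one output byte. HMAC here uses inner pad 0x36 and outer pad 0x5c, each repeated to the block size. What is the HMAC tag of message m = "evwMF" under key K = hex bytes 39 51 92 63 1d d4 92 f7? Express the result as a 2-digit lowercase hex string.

Key hex bytes 39 51 92 63 1d d4 92 f7 is 8 bytes > B = 7, so hash it first: H(key) = f9, then zero-pad to 7 bytes: K' = f9 00 00 00 00 00 00.
K' ⊕ ipad = cf 36 36 36 36 36 36.  K' ⊕ opad = a5 5c 5c 5c 5c 5c 5c.
Inner input = (K'⊕ipad) ∥ m = cf 36 36 36 36 36 36 ∥ 65 76 77 4d 46.
Inner hash: sum = 207+54+54+54+54+54+54+101+118+119+77+70 = 1016; mod 256 = 248 → f8.
Outer input = (K'⊕opad) ∥ inner = a5 5c 5c 5c 5c 5c 5c ∥ f8.
Outer hash (tag): sum = 165+92+92+92+92+92+92+248 = 965; mod 256 = 197 → c5.

c5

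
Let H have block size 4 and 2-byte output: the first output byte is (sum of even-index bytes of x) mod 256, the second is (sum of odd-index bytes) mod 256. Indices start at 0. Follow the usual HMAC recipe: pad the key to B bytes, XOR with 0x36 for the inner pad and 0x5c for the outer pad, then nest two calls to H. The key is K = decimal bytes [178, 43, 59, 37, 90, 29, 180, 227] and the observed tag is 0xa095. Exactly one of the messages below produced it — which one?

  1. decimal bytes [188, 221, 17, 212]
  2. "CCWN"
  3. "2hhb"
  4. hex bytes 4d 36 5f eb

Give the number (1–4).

2

Key decimal bytes [178, 43, 59, 37, 90, 29, 180, 227] = b2 2b 3b 25 5a 1d b4 e3 is 8 bytes > B = 4, so hash it first: H(key) = fb 50, then zero-pad to 4 bytes: K' = fb 50 00 00.
K' ⊕ ipad = cd 66 36 36; K' ⊕ opad = a7 0c 5c 5c.
m1: inner = H(cd 66 36 36 bc dd 11 d4) = d0 4d; tag = H(a7 0c 5c 5c d0 4d) = d3b5
m2: inner = H(cd 66 36 36 43 43 57 4e) = 9d 2d; tag = H(a7 0c 5c 5c 9d 2d) = a095 ← matches
m3: inner = H(cd 66 36 36 32 68 68 62) = 9d 66; tag = H(a7 0c 5c 5c 9d 66) = a0ce
m4: inner = H(cd 66 36 36 4d 36 5f eb) = af bd; tag = H(a7 0c 5c 5c af bd) = b225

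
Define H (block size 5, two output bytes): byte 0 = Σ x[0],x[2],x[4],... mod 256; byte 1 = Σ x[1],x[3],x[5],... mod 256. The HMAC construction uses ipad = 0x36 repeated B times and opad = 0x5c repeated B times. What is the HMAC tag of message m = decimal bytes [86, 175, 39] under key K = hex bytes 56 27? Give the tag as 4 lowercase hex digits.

Key hex bytes 56 27 is 2 bytes ≤ B = 5; zero-pad to 5 bytes: K' = 56 27 00 00 00.
K' ⊕ ipad = 60 11 36 36 36.  K' ⊕ opad = 0a 7b 5c 5c 5c.
Inner input = (K'⊕ipad) ∥ m = 60 11 36 36 36 ∥ 56 af 27.
Inner hash: even-index sum = 379 mod 256 = 123; odd-index sum = 196 mod 256 = 196 → 7b c4.
Outer input = (K'⊕opad) ∥ inner = 0a 7b 5c 5c 5c ∥ 7b c4.
Outer hash (tag): even-index sum = 390 mod 256 = 134; odd-index sum = 338 mod 256 = 82 → 86 52.

8652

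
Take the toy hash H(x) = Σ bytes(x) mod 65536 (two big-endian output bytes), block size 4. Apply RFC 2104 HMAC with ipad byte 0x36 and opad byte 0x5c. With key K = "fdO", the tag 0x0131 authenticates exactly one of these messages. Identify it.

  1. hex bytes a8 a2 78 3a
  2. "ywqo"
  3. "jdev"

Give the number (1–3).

Key "fdO" = 66 64 4f is 3 bytes ≤ B = 4; zero-pad to 4 bytes: K' = 66 64 4f 00.
K' ⊕ ipad = 50 52 79 36; K' ⊕ opad = 3a 38 13 5c.
m1: inner = H(50 52 79 36 a8 a2 78 3a) = 03 4d; tag = H(3a 38 13 5c 03 4d) = 0131 ← matches
m2: inner = H(50 52 79 36 79 77 71 6f) = 03 21; tag = H(3a 38 13 5c 03 21) = 0105
m3: inner = H(50 52 79 36 6a 64 65 76) = 02 fa; tag = H(3a 38 13 5c 02 fa) = 01dd

1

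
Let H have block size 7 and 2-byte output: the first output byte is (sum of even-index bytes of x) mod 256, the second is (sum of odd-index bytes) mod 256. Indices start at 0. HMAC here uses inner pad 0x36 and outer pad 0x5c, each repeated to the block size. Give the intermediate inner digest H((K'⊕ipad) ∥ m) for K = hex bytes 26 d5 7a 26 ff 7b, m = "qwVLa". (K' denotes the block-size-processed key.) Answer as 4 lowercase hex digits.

Key hex bytes 26 d5 7a 26 ff 7b is 6 bytes ≤ B = 7; zero-pad to 7 bytes: K' = 26 d5 7a 26 ff 7b 00.
K' ⊕ ipad = 10 e3 4c 10 c9 4d 36.
Inner input = 10 e3 4c 10 c9 4d 36 ∥ 71 77 56 4c 61.
Inner hash: even-index sum = 542 mod 256 = 30; odd-index sum = 616 mod 256 = 104 → 1e 68.

1e68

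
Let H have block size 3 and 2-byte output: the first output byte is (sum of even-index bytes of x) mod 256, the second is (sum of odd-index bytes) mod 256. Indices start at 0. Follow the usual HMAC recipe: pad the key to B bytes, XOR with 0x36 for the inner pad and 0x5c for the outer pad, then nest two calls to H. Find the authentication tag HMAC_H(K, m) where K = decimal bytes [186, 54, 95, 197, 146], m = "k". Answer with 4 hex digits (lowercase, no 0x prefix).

Key decimal bytes [186, 54, 95, 197, 146] = ba 36 5f c5 92 is 5 bytes > B = 3, so hash it first: H(key) = ab fb, then zero-pad to 3 bytes: K' = ab fb 00.
K' ⊕ ipad = 9d cd 36.  K' ⊕ opad = f7 a7 5c.
Inner input = (K'⊕ipad) ∥ m = 9d cd 36 ∥ 6b.
Inner hash: even-index sum = 211 mod 256 = 211; odd-index sum = 312 mod 256 = 56 → d3 38.
Outer input = (K'⊕opad) ∥ inner = f7 a7 5c ∥ d3 38.
Outer hash (tag): even-index sum = 395 mod 256 = 139; odd-index sum = 378 mod 256 = 122 → 8b 7a.

8b7a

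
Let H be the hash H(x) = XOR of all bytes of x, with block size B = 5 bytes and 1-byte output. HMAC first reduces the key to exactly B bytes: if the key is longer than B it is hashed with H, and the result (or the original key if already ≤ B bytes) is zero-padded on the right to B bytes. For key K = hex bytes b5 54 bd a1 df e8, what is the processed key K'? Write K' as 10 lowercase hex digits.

|K| = 6 > B = 5, so first hash the key.
H(K): XOR b5⊕54⊕bd⊕a1⊕df⊕e8 = ca.
Zero-pad H(K) = ca to 5 bytes: K' = ca 00 00 00 00.

ca00000000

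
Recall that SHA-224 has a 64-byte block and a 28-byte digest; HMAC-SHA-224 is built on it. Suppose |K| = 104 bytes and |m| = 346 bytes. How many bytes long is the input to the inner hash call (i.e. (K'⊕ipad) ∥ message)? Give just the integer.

410

Key is 104 > 64 bytes, so it is hashed to 28 bytes then zero-padded to 64: |K'| = 64.
Inner input = (K'⊕ipad) ∥ m → 64 + 346 = 410 bytes.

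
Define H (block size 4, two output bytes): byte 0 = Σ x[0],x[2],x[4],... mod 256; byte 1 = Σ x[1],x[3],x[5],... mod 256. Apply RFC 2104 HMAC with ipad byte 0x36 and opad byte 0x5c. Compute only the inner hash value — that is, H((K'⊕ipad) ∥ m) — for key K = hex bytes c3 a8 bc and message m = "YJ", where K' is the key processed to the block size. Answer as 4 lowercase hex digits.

d81e

Key hex bytes c3 a8 bc is 3 bytes ≤ B = 4; zero-pad to 4 bytes: K' = c3 a8 bc 00.
K' ⊕ ipad = f5 9e 8a 36.
Inner input = f5 9e 8a 36 ∥ 59 4a.
Inner hash: even-index sum = 472 mod 256 = 216; odd-index sum = 286 mod 256 = 30 → d8 1e.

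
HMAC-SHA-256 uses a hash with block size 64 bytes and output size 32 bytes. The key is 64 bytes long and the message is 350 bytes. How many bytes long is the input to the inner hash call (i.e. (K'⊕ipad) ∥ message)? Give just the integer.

Key is 64 ≤ 64 bytes, zero-padded: |K'| = 64.
Inner input = (K'⊕ipad) ∥ m → 64 + 350 = 414 bytes.

414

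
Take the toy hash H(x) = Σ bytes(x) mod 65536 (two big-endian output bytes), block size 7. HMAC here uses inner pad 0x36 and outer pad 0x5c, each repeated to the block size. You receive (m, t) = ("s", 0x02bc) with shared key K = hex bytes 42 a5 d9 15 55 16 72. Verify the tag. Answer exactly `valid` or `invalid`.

Key hex bytes 42 a5 d9 15 55 16 72 is exactly B = 7 bytes: K' = 42 a5 d9 15 55 16 72.
K' ⊕ ipad = 74 93 ef 23 63 20 44; K' ⊕ opad = 1e f9 85 49 09 4a 2e.
Inner hash: sum = 116+147+239+35+99+32+68+115 = 851 → 03 53.
Outer hash (recomputed tag): sum = 30+249+133+73+9+74+46+3+83 = 700 → 02 bc.
Recomputed tag = 02bc; claimed = 02bc → match.

valid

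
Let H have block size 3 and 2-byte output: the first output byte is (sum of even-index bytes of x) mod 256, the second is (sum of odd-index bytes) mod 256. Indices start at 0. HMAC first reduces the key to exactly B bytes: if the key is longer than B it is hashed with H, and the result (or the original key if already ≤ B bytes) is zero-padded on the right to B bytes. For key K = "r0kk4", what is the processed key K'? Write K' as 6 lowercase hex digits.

119b00

|K| = 5 > B = 3, so first hash the key.
H(K): even-index sum = 273 mod 256 = 17; odd-index sum = 155 mod 256 = 155 → 11 9b.
Zero-pad H(K) = 11 9b to 3 bytes: K' = 11 9b 00.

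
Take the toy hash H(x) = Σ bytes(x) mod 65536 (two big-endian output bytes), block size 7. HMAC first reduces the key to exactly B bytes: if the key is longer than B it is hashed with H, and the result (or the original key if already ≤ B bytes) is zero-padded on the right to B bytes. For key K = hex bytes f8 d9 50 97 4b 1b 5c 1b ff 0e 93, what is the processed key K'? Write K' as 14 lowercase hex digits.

|K| = 11 > B = 7, so first hash the key.
H(K): sum = 248+217+80+151+75+27+92+27+255+14+147 = 1333 → 05 35.
Zero-pad H(K) = 05 35 to 7 bytes: K' = 05 35 00 00 00 00 00.

05350000000000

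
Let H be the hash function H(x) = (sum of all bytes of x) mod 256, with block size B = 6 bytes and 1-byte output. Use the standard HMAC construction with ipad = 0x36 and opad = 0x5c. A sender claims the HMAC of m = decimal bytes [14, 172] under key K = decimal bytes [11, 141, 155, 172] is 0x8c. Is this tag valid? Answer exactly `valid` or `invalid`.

invalid

Key decimal bytes [11, 141, 155, 172] = 0b 8d 9b ac is 4 bytes ≤ B = 6; zero-pad to 6 bytes: K' = 0b 8d 9b ac 00 00.
K' ⊕ ipad = 3d bb ad 9a 36 36; K' ⊕ opad = 57 d1 c7 f0 5c 5c.
Inner hash: sum = 61+187+173+154+54+54+14+172 = 869; mod 256 = 101 → 65.
Outer hash (recomputed tag): sum = 87+209+199+240+92+92+101 = 1020; mod 256 = 252 → fc.
Recomputed tag = fc; claimed = 8c → mismatch.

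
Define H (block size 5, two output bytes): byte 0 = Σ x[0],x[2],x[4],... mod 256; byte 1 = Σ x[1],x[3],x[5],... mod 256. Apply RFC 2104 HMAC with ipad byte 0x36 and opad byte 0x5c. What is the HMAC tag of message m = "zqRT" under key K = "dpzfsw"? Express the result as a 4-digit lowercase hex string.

4205

Key "dpzfsw" = 64 70 7a 66 73 77 is 6 bytes > B = 5, so hash it first: H(key) = 51 4d, then zero-pad to 5 bytes: K' = 51 4d 00 00 00.
K' ⊕ ipad = 67 7b 36 36 36.  K' ⊕ opad = 0d 11 5c 5c 5c.
Inner input = (K'⊕ipad) ∥ m = 67 7b 36 36 36 ∥ 7a 71 52 54.
Inner hash: even-index sum = 408 mod 256 = 152; odd-index sum = 381 mod 256 = 125 → 98 7d.
Outer input = (K'⊕opad) ∥ inner = 0d 11 5c 5c 5c ∥ 98 7d.
Outer hash (tag): even-index sum = 322 mod 256 = 66; odd-index sum = 261 mod 256 = 5 → 42 05.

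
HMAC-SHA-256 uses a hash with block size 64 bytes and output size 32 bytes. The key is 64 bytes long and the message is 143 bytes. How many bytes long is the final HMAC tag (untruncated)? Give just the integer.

32

The tag is one SHA-256 digest: 32 bytes.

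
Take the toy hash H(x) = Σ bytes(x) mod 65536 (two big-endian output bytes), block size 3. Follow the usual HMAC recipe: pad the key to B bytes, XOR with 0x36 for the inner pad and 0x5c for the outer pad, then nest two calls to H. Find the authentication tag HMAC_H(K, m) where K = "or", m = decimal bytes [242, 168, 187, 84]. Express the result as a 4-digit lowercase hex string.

013c

Key "or" = 6f 72 is 2 bytes ≤ B = 3; zero-pad to 3 bytes: K' = 6f 72 00.
K' ⊕ ipad = 59 44 36.  K' ⊕ opad = 33 2e 5c.
Inner input = (K'⊕ipad) ∥ m = 59 44 36 ∥ f2 a8 bb 54.
Inner hash: sum = 89+68+54+242+168+187+84 = 892 → 03 7c.
Outer input = (K'⊕opad) ∥ inner = 33 2e 5c ∥ 03 7c.
Outer hash (tag): sum = 51+46+92+3+124 = 316 → 01 3c.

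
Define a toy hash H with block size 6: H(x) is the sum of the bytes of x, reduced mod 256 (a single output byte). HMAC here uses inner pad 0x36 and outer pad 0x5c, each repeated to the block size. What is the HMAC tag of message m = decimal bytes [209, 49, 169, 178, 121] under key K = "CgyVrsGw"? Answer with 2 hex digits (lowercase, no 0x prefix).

Key "CgyVrsGw" = 43 67 79 56 72 73 47 77 is 8 bytes > B = 6, so hash it first: H(key) = 1c, then zero-pad to 6 bytes: K' = 1c 00 00 00 00 00.
K' ⊕ ipad = 2a 36 36 36 36 36.  K' ⊕ opad = 40 5c 5c 5c 5c 5c.
Inner input = (K'⊕ipad) ∥ m = 2a 36 36 36 36 36 ∥ d1 31 a9 b2 79.
Inner hash: sum = 42+54+54+54+54+54+209+49+169+178+121 = 1038; mod 256 = 14 → 0e.
Outer input = (K'⊕opad) ∥ inner = 40 5c 5c 5c 5c 5c ∥ 0e.
Outer hash (tag): sum = 64+92+92+92+92+92+14 = 538; mod 256 = 26 → 1a.

1a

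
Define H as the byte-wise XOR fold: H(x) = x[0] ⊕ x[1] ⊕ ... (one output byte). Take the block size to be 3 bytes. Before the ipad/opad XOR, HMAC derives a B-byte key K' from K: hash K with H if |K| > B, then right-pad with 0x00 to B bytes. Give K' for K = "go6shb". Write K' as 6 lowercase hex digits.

|K| = 6 > B = 3, so first hash the key.
H(K): XOR 67⊕6f⊕36⊕73⊕68⊕62 = 47.
Zero-pad H(K) = 47 to 3 bytes: K' = 47 00 00.

470000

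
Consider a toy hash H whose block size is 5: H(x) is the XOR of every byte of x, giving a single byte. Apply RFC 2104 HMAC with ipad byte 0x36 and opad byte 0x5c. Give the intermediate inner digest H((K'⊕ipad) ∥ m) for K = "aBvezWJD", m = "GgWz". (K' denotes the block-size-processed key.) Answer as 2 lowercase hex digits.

Key "aBvezWJD" = 61 42 76 65 7a 57 4a 44 is 8 bytes > B = 5, so hash it first: H(key) = 13, then zero-pad to 5 bytes: K' = 13 00 00 00 00.
K' ⊕ ipad = 25 36 36 36 36.
Inner input = 25 36 36 36 36 ∥ 47 67 57 7a.
Inner hash: XOR 25⊕36⊕36⊕36⊕36⊕47⊕67⊕57⊕7a = 28.

28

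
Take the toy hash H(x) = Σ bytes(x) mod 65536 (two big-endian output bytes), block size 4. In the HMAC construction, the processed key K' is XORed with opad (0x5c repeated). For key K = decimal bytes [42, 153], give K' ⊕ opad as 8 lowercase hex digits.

Key decimal bytes [42, 153] = 2a 99 is 2 bytes ≤ B = 4; zero-pad to 4 bytes: K' = 2a 99 00 00.
XOR each byte with 0x5c: 2a⊕5c=76, 99⊕5c=c5, 00⊕5c=5c, 00⊕5c=5c.

76c55c5c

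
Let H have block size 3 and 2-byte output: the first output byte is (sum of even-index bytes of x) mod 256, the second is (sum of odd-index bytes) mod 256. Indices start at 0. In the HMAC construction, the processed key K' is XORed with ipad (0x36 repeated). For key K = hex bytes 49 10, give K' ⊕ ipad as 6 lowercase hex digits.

7f2636

Key hex bytes 49 10 is 2 bytes ≤ B = 3; zero-pad to 3 bytes: K' = 49 10 00.
XOR each byte with 0x36: 49⊕36=7f, 10⊕36=26, 00⊕36=36.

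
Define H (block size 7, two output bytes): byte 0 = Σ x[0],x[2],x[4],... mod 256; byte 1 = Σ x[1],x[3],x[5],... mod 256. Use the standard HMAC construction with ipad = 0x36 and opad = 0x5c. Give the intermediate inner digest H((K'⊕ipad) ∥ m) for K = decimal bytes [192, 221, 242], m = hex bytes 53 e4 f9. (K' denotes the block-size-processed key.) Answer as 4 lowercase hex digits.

Key decimal bytes [192, 221, 242] = c0 dd f2 is 3 bytes ≤ B = 7; zero-pad to 7 bytes: K' = c0 dd f2 00 00 00 00.
K' ⊕ ipad = f6 eb c4 36 36 36 36.
Inner input = f6 eb c4 36 36 36 36 ∥ 53 e4 f9.
Inner hash: even-index sum = 778 mod 256 = 10; odd-index sum = 675 mod 256 = 163 → 0a a3.

0aa3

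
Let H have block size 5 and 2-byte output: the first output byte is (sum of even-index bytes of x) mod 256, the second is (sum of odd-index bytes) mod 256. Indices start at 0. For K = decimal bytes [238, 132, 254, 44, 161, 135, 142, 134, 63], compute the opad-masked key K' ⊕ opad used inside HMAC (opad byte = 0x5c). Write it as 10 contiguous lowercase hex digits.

06e15c5c5c

Key decimal bytes [238, 132, 254, 44, 161, 135, 142, 134, 63] = ee 84 fe 2c a1 87 8e 86 3f is 9 bytes > B = 5, so hash it first: H(key) = 5a bd, then zero-pad to 5 bytes: K' = 5a bd 00 00 00.
XOR each byte with 0x5c: 5a⊕5c=06, bd⊕5c=e1, 00⊕5c=5c, 00⊕5c=5c, 00⊕5c=5c.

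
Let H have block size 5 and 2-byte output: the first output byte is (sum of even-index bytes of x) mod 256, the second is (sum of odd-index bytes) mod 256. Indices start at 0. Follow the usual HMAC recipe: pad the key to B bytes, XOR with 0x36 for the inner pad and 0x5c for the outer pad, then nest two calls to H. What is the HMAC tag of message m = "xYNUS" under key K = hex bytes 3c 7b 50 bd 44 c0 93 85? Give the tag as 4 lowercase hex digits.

91ec

Key hex bytes 3c 7b 50 bd 44 c0 93 85 is 8 bytes > B = 5, so hash it first: H(key) = 63 7d, then zero-pad to 5 bytes: K' = 63 7d 00 00 00.
K' ⊕ ipad = 55 4b 36 36 36.  K' ⊕ opad = 3f 21 5c 5c 5c.
Inner input = (K'⊕ipad) ∥ m = 55 4b 36 36 36 ∥ 78 59 4e 55 53.
Inner hash: even-index sum = 367 mod 256 = 111; odd-index sum = 410 mod 256 = 154 → 6f 9a.
Outer input = (K'⊕opad) ∥ inner = 3f 21 5c 5c 5c ∥ 6f 9a.
Outer hash (tag): even-index sum = 401 mod 256 = 145; odd-index sum = 236 mod 256 = 236 → 91 ec.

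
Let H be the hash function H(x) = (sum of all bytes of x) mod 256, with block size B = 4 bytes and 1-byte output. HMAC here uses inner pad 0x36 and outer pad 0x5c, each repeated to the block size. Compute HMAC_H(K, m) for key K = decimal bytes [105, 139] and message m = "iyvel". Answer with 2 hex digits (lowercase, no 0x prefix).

75

Key decimal bytes [105, 139] = 69 8b is 2 bytes ≤ B = 4; zero-pad to 4 bytes: K' = 69 8b 00 00.
K' ⊕ ipad = 5f bd 36 36.  K' ⊕ opad = 35 d7 5c 5c.
Inner input = (K'⊕ipad) ∥ m = 5f bd 36 36 ∥ 69 79 76 65 6c.
Inner hash: sum = 95+189+54+54+105+121+118+101+108 = 945; mod 256 = 177 → b1.
Outer input = (K'⊕opad) ∥ inner = 35 d7 5c 5c ∥ b1.
Outer hash (tag): sum = 53+215+92+92+177 = 629; mod 256 = 117 → 75.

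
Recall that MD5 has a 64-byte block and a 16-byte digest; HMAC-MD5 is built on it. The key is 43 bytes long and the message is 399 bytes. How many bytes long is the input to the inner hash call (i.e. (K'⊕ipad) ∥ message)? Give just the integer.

Key is 43 ≤ 64 bytes, zero-padded: |K'| = 64.
Inner input = (K'⊕ipad) ∥ m → 64 + 399 = 463 bytes.

463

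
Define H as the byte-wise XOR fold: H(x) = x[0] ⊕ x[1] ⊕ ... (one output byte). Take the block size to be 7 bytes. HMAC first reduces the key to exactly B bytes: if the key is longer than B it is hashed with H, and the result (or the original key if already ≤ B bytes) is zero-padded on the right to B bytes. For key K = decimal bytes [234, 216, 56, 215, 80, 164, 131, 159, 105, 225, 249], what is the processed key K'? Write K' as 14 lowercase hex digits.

44000000000000

|K| = 11 > B = 7, so first hash the key.
H(K): XOR ea⊕d8⊕38⊕d7⊕50⊕a4⊕83⊕9f⊕69⊕e1⊕f9 = 44.
Zero-pad H(K) = 44 to 7 bytes: K' = 44 00 00 00 00 00 00.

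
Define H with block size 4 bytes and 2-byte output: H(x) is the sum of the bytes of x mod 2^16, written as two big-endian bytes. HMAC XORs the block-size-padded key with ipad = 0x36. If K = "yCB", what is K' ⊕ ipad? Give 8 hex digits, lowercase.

Key "yCB" = 79 43 42 is 3 bytes ≤ B = 4; zero-pad to 4 bytes: K' = 79 43 42 00.
XOR each byte with 0x36: 79⊕36=4f, 43⊕36=75, 42⊕36=74, 00⊕36=36.

4f757436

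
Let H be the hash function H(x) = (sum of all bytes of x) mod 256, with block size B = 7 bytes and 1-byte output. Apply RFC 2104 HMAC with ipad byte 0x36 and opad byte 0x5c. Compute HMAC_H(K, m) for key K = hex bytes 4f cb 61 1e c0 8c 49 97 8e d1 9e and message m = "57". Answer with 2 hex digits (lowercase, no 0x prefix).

Key hex bytes 4f cb 61 1e c0 8c 49 97 8e d1 9e is 11 bytes > B = 7, so hash it first: H(key) = c2, then zero-pad to 7 bytes: K' = c2 00 00 00 00 00 00.
K' ⊕ ipad = f4 36 36 36 36 36 36.  K' ⊕ opad = 9e 5c 5c 5c 5c 5c 5c.
Inner input = (K'⊕ipad) ∥ m = f4 36 36 36 36 36 36 ∥ 35 37.
Inner hash: sum = 244+54+54+54+54+54+54+53+55 = 676; mod 256 = 164 → a4.
Outer input = (K'⊕opad) ∥ inner = 9e 5c 5c 5c 5c 5c 5c ∥ a4.
Outer hash (tag): sum = 158+92+92+92+92+92+92+164 = 874; mod 256 = 106 → 6a.

6a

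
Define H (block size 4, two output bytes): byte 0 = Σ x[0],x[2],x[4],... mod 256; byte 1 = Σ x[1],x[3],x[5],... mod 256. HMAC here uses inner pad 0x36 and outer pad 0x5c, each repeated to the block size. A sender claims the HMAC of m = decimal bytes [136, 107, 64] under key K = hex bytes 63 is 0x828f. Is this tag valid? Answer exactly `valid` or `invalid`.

invalid

Key hex bytes 63 is 1 byte ≤ B = 4; zero-pad to 4 bytes: K' = 63 00 00 00.
K' ⊕ ipad = 55 36 36 36; K' ⊕ opad = 3f 5c 5c 5c.
Inner hash: even-index sum = 339 mod 256 = 83; odd-index sum = 215 mod 256 = 215 → 53 d7.
Outer hash (recomputed tag): even-index sum = 238 mod 256 = 238; odd-index sum = 399 mod 256 = 143 → ee 8f.
Recomputed tag = ee8f; claimed = 828f → mismatch.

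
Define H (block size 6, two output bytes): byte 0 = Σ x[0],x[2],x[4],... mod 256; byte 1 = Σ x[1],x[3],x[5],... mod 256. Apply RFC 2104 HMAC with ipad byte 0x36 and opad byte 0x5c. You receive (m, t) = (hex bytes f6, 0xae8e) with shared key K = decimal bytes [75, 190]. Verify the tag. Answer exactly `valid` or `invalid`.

valid

Key decimal bytes [75, 190] = 4b be is 2 bytes ≤ B = 6; zero-pad to 6 bytes: K' = 4b be 00 00 00 00.
K' ⊕ ipad = 7d 88 36 36 36 36; K' ⊕ opad = 17 e2 5c 5c 5c 5c.
Inner hash: even-index sum = 479 mod 256 = 223; odd-index sum = 244 mod 256 = 244 → df f4.
Outer hash (recomputed tag): even-index sum = 430 mod 256 = 174; odd-index sum = 654 mod 256 = 142 → ae 8e.
Recomputed tag = ae8e; claimed = ae8e → match.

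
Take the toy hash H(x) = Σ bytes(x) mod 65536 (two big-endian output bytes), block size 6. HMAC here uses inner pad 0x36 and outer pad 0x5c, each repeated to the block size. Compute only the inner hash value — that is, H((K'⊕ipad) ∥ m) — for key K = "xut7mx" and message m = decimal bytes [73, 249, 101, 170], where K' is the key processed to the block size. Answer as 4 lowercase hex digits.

Key "xut7mx" = 78 75 74 37 6d 78 is exactly B = 6 bytes: K' = 78 75 74 37 6d 78.
K' ⊕ ipad = 4e 43 42 01 5b 4e.
Inner input = 4e 43 42 01 5b 4e ∥ 49 f9 65 aa.
Inner hash: sum = 78+67+66+1+91+78+73+249+101+170 = 974 → 03 ce.

03ce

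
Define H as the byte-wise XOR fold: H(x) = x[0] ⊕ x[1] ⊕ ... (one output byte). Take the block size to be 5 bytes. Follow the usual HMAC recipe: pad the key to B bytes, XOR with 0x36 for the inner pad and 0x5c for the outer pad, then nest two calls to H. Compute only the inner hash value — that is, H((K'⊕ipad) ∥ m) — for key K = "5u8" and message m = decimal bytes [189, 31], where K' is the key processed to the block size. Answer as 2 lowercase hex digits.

ec

Key "5u8" = 35 75 38 is 3 bytes ≤ B = 5; zero-pad to 5 bytes: K' = 35 75 38 00 00.
K' ⊕ ipad = 03 43 0e 36 36.
Inner input = 03 43 0e 36 36 ∥ bd 1f.
Inner hash: XOR 03⊕43⊕0e⊕36⊕36⊕bd⊕1f = ec.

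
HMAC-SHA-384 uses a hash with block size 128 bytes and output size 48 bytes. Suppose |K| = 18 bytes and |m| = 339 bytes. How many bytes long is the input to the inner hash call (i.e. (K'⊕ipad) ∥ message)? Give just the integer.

467

Key is 18 ≤ 128 bytes, zero-padded: |K'| = 128.
Inner input = (K'⊕ipad) ∥ m → 128 + 339 = 467 bytes.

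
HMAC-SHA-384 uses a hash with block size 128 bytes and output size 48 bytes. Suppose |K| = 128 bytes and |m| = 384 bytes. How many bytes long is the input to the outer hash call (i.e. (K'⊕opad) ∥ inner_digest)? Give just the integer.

176

Key is 128 ≤ 128 bytes, zero-padded: |K'| = 128.
Outer input = (K'⊕opad) ∥ H(inner) → 128 + 48 = 176 bytes.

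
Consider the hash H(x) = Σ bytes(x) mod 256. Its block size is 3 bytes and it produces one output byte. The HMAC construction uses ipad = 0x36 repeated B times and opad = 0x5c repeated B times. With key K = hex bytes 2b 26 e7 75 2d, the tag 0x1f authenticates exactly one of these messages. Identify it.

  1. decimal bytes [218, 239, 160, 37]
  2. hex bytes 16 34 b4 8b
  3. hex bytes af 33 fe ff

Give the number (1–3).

Key hex bytes 2b 26 e7 75 2d is 5 bytes > B = 3, so hash it first: H(key) = da, then zero-pad to 3 bytes: K' = da 00 00.
K' ⊕ ipad = ec 36 36; K' ⊕ opad = 86 5c 5c.
m1: inner = H(ec 36 36 da ef a0 25) = e6; tag = H(86 5c 5c e6) = 24
m2: inner = H(ec 36 36 16 34 b4 8b) = e1; tag = H(86 5c 5c e1) = 1f ← matches
m3: inner = H(ec 36 36 af 33 fe ff) = 37; tag = H(86 5c 5c 37) = 75

2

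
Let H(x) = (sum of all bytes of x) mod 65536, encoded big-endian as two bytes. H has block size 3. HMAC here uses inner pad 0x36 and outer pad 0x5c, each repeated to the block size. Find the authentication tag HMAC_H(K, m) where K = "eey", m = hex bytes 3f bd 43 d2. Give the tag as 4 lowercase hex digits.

00a0

Key "eey" = 65 65 79 is exactly B = 3 bytes: K' = 65 65 79.
K' ⊕ ipad = 53 53 4f.  K' ⊕ opad = 39 39 25.
Inner input = (K'⊕ipad) ∥ m = 53 53 4f ∥ 3f bd 43 d2.
Inner hash: sum = 83+83+79+63+189+67+210 = 774 → 03 06.
Outer input = (K'⊕opad) ∥ inner = 39 39 25 ∥ 03 06.
Outer hash (tag): sum = 57+57+37+3+6 = 160 → 00 a0.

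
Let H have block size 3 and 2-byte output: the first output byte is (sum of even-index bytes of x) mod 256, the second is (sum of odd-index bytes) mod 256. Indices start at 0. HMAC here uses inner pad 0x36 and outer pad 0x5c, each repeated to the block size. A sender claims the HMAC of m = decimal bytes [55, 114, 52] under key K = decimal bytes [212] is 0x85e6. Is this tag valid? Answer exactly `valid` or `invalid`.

Key decimal bytes [212] = d4 is 1 byte ≤ B = 3; zero-pad to 3 bytes: K' = d4 00 00.
K' ⊕ ipad = e2 36 36; K' ⊕ opad = 88 5c 5c.
Inner hash: even-index sum = 394 mod 256 = 138; odd-index sum = 161 mod 256 = 161 → 8a a1.
Outer hash (recomputed tag): even-index sum = 389 mod 256 = 133; odd-index sum = 230 mod 256 = 230 → 85 e6.
Recomputed tag = 85e6; claimed = 85e6 → match.

valid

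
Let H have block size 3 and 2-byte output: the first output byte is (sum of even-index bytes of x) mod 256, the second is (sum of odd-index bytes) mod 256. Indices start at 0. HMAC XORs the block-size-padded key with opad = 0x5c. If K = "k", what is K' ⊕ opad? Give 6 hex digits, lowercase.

Key "k" = 6b is 1 byte ≤ B = 3; zero-pad to 3 bytes: K' = 6b 00 00.
XOR each byte with 0x5c: 6b⊕5c=37, 00⊕5c=5c, 00⊕5c=5c.

375c5c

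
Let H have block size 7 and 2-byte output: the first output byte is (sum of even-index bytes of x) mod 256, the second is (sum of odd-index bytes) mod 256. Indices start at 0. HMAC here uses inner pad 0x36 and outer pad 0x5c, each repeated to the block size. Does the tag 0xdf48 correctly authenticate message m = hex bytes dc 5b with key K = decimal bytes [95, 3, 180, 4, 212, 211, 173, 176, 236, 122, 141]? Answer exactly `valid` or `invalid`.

Key decimal bytes [95, 3, 180, 4, 212, 211, 173, 176, 236, 122, 141] = 5f 03 b4 04 d4 d3 ad b0 ec 7a 8d is 11 bytes > B = 7, so hash it first: H(key) = 0d 04, then zero-pad to 7 bytes: K' = 0d 04 00 00 00 00 00.
K' ⊕ ipad = 3b 32 36 36 36 36 36; K' ⊕ opad = 51 58 5c 5c 5c 5c 5c.
Inner hash: even-index sum = 312 mod 256 = 56; odd-index sum = 378 mod 256 = 122 → 38 7a.
Outer hash (recomputed tag): even-index sum = 479 mod 256 = 223; odd-index sum = 328 mod 256 = 72 → df 48.
Recomputed tag = df48; claimed = df48 → match.

valid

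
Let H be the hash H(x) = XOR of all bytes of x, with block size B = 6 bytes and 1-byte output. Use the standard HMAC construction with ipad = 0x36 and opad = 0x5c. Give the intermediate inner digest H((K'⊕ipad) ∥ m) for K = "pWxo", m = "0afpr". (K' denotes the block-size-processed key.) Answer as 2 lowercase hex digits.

Key "pWxo" = 70 57 78 6f is 4 bytes ≤ B = 6; zero-pad to 6 bytes: K' = 70 57 78 6f 00 00.
K' ⊕ ipad = 46 61 4e 59 36 36.
Inner input = 46 61 4e 59 36 36 ∥ 30 61 66 70 72.
Inner hash: XOR 46⊕61⊕4e⊕59⊕36⊕36⊕30⊕61⊕66⊕70⊕72 = 05.

05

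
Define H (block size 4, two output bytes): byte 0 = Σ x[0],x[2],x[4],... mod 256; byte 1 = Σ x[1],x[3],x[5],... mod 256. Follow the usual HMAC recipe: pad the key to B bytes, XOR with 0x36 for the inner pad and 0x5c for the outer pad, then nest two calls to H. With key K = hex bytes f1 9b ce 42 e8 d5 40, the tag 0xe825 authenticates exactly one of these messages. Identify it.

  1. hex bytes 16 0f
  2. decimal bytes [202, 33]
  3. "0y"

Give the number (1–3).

2

Key hex bytes f1 9b ce 42 e8 d5 40 is 7 bytes > B = 4, so hash it first: H(key) = e7 b2, then zero-pad to 4 bytes: K' = e7 b2 00 00.
K' ⊕ ipad = d1 84 36 36; K' ⊕ opad = bb ee 5c 5c.
m1: inner = H(d1 84 36 36 16 0f) = 1d c9; tag = H(bb ee 5c 5c 1d c9) = 3413
m2: inner = H(d1 84 36 36 ca 21) = d1 db; tag = H(bb ee 5c 5c d1 db) = e825 ← matches
m3: inner = H(d1 84 36 36 30 79) = 37 33; tag = H(bb ee 5c 5c 37 33) = 4e7d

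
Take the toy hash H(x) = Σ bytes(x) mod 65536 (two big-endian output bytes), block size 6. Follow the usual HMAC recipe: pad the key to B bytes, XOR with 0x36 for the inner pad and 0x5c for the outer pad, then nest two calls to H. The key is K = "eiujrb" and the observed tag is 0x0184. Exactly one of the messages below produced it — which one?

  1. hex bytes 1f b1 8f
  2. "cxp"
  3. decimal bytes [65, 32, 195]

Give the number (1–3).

1

Key "eiujrb" = 65 69 75 6a 72 62 is exactly B = 6 bytes: K' = 65 69 75 6a 72 62.
K' ⊕ ipad = 53 5f 43 5c 44 54; K' ⊕ opad = 39 35 29 36 2e 3e.
m1: inner = H(53 5f 43 5c 44 54 1f b1 8f) = 03 48; tag = H(39 35 29 36 2e 3e 03 48) = 0184 ← matches
m2: inner = H(53 5f 43 5c 44 54 63 78 70) = 03 34; tag = H(39 35 29 36 2e 3e 03 34) = 0170
m3: inner = H(53 5f 43 5c 44 54 41 20 c3) = 03 0d; tag = H(39 35 29 36 2e 3e 03 0d) = 0149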